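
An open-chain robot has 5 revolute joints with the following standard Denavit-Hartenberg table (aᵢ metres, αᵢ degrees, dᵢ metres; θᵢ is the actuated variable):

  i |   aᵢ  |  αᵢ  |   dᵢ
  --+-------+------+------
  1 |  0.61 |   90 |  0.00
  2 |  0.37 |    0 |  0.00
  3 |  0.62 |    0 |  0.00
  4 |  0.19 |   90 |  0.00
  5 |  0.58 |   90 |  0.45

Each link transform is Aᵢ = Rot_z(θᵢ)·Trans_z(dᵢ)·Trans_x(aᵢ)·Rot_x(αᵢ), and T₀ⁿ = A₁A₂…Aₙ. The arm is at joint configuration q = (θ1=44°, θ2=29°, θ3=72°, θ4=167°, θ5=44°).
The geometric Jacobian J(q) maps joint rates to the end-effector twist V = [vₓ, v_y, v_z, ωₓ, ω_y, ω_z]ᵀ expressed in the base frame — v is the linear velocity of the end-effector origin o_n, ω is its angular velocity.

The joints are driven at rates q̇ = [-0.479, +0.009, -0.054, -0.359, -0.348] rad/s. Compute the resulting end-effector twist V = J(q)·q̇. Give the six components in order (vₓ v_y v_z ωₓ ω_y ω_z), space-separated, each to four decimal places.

o_n = [0.5276, -0.0506, 0.1968]
J₁: ẑ×o_n = [0.0506, 0.5276, -0.0000], ω = ẑ
J2: z=[0.6947, -0.7193, 0.0000] o=[0.4388, 0.4237, 0.0000] → [-0.1416, -0.1367, -0.2656, 0.6947, -0.7193, 0.0000]
J3: z=[0.6947, -0.7193, 0.0000] o=[0.6716, 0.6485, 0.1794] → [-0.0126, -0.0121, -0.5892, 0.6947, -0.7193, 0.0000]
J4: z=[0.6947, -0.7193, 0.0000] o=[0.5865, 0.5664, 0.7880] → [0.4252, 0.4106, -0.4709, 0.6947, -0.7193, 0.0000]
J5: z=[-0.7189, -0.6942, 0.0349] o=[0.5817, 0.5618, 0.5981] → [0.2999, -0.2904, 0.4027, -0.7189, -0.6942, 0.0349]
V = J·q̇ = [-0.2819, -0.2997, 0.0584, -0.0305, 0.5322, -0.4911]

-0.2819 -0.2997 0.0584 -0.0305 0.5322 -0.4911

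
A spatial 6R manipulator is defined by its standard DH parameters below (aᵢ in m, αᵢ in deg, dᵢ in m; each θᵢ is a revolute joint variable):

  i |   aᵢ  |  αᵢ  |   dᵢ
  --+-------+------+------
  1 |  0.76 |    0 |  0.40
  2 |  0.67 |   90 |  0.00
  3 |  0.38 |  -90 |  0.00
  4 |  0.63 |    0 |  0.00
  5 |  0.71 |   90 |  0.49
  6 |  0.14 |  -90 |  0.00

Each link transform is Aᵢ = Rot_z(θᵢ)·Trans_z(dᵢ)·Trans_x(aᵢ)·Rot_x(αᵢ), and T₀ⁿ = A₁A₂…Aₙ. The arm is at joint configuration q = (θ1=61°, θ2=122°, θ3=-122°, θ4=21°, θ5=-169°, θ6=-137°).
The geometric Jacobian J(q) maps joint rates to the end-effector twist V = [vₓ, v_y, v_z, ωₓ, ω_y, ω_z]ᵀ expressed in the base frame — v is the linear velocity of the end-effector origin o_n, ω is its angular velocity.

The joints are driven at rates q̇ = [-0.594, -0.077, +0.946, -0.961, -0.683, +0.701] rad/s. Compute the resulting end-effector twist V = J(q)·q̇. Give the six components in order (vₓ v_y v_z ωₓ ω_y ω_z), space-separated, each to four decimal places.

o_n = [-0.4001, 0.7208, -0.1931]
J₁: ẑ×o_n = [-0.7208, -0.4001, 0.0000], ω = ẑ
J2: z=[0.0000, 0.0000, 1.0000] o=[0.3685, 0.6647, 0.4000] → [-0.0561, -0.7686, 0.0000, 0.0000, 0.0000, 1.0000]
J3: z=[-0.0523, 0.9986, 0.0000] o=[-0.3006, 0.6296, 0.4000] → [-0.5923, -0.0310, 0.0946, -0.0523, 0.9986, 0.0000]
J4: z=[-0.8469, -0.0444, -0.5299] o=[-0.0995, 0.6402, 0.0777] → [0.0547, -0.0701, -0.0816, -0.8469, -0.0444, -0.5299]
J5: z=[-0.8469, -0.0444, -0.5299] o=[0.2235, 0.4310, -0.4210] → [0.1434, 0.5235, -0.2731, -0.8469, -0.0444, -0.5299]
J6: z=[-0.2360, -0.8616, 0.4494] o=[-0.5298, 0.7683, -0.1701] → [0.0412, 0.0528, 0.1229, -0.2360, -0.8616, 0.4494]
V = J·q̇ = [-0.2495, 0.0143, 0.4406, 1.1773, 0.4137, 0.5152]

-0.2495 0.0143 0.4406 1.1773 0.4137 0.5152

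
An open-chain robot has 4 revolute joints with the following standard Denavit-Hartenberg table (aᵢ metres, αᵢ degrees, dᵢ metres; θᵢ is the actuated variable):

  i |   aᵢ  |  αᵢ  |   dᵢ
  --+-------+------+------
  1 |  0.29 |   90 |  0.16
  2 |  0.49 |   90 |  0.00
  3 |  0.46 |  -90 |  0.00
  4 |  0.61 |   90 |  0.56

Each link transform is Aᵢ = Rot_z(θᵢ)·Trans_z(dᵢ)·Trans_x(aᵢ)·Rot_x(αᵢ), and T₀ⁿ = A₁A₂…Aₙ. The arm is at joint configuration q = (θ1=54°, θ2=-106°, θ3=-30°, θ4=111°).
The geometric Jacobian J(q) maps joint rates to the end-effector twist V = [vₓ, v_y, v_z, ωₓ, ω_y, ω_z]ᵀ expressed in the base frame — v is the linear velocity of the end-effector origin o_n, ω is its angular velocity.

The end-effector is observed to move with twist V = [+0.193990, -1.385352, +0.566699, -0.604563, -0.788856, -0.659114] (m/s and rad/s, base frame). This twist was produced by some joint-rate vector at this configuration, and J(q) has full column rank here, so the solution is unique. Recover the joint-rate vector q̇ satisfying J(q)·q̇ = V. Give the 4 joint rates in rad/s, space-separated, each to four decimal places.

o_n = [0.6283, 0.2450, -0.9381]
J₁: ẑ×o_n = [-0.2450, 0.6283, 0.0000], ω = ẑ
J2: z=[0.8090, -0.5878, 0.0000] o=[0.1705, 0.2346, 0.1600] → [0.6454, 0.8884, 0.2776, 0.8090, -0.5878, 0.0000]
J3: z=[-0.5650, -0.7777, 0.2756] o=[0.0911, 0.1253, -0.3110] → [0.4547, -0.2062, 0.3502, -0.5650, -0.7777, 0.2756]
J4: z=[0.6196, -0.6205, -0.4806] o=[-0.1595, 0.1717, -0.6940] → [0.1868, -0.2274, 0.5343, 0.6196, -0.6205, -0.4806]
q̇ = J⁺·V = [-0.4920, -0.7780, 0.9090, 0.8690]

-0.4920 -0.7780 0.9090 0.8690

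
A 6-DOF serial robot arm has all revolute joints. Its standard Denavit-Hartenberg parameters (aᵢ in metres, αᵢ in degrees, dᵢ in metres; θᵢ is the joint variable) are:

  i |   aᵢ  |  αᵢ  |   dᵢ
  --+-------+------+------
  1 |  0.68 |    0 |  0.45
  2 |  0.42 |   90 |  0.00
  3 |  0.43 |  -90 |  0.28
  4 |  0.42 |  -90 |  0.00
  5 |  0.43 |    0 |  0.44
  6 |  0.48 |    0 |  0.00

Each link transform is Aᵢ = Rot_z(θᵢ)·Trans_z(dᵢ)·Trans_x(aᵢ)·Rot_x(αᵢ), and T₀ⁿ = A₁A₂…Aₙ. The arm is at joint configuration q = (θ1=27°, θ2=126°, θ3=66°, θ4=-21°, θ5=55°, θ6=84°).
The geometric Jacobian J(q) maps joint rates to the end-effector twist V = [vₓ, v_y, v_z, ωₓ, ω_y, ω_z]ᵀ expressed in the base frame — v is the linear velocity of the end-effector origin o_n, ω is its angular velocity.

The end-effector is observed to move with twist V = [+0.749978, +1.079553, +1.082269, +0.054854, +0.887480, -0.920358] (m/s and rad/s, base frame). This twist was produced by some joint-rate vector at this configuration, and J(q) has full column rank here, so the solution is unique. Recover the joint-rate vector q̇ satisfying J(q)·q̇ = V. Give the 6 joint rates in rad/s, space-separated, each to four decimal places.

0.1090 -0.7870 0.6140 -0.4220 -0.8680 0.6520

o_n = [-0.6372, 0.9177, 0.9751]
J₁: ẑ×o_n = [-0.9177, -0.6372, 0.0000], ω = ẑ
J2: z=[0.0000, 0.0000, 1.0000] o=[0.6059, 0.3087, 0.4500] → [-0.6090, -1.2431, 0.0000, 0.0000, 0.0000, 1.0000]
J3: z=[0.4540, 0.8910, 0.0000] o=[0.2317, 0.4994, 0.4500] → [0.4679, -0.2384, 0.9641, 0.4540, 0.8910, 0.0000]
J4: z=[0.8140, -0.4147, 0.4067] o=[0.2029, 0.8283, 0.8428] → [-0.0913, -0.4494, -0.2756, 0.8140, -0.4147, 0.4067]
J5: z=[-0.5537, -0.7657, 0.3274] o=[0.1292, 1.0348, 1.2010] → [0.2113, -0.3760, -0.5220, -0.5537, -0.7657, 0.3274]
J6: z=[-0.5537, -0.7657, 0.3274] o=[-0.4445, 0.9653, 1.4122] → [0.3502, -0.3051, -0.1212, -0.5537, -0.7657, 0.3274]
q̇ = J⁺·V = [0.1090, -0.7870, 0.6140, -0.4220, -0.8680, 0.6520]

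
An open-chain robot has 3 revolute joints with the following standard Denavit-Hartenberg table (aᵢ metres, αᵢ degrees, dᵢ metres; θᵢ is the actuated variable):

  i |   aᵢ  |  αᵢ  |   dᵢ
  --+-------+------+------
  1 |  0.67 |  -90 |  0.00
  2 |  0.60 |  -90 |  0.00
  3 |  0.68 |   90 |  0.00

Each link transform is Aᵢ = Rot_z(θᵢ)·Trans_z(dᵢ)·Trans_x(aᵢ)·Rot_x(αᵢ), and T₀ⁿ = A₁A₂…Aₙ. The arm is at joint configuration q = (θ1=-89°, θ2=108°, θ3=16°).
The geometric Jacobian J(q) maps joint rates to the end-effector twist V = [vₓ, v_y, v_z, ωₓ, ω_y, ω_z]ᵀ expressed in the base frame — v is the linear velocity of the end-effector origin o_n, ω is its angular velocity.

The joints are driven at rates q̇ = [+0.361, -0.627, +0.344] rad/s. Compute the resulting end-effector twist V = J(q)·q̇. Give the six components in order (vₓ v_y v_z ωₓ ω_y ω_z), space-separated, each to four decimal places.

-0.1082 -0.8372 -0.1816 -0.6326 0.3162 0.4673

o_n = [-0.1825, -0.2858, -1.1923]
J₁: ẑ×o_n = [0.2858, -0.1825, 0.0000], ω = ẑ
J2: z=[0.9998, 0.0175, 0.0000] o=[0.0117, -0.6699, 0.0000] → [-0.0208, 1.1921, 0.3874, 0.9998, 0.0175, 0.0000]
J3: z=[-0.0166, 0.9509, 0.3090] o=[0.0085, -0.4845, -0.5706] → [-0.6525, -0.0693, 0.1783, -0.0166, 0.9509, 0.3090]
V = J·q̇ = [-0.1082, -0.8372, -0.1816, -0.6326, 0.3162, 0.4673]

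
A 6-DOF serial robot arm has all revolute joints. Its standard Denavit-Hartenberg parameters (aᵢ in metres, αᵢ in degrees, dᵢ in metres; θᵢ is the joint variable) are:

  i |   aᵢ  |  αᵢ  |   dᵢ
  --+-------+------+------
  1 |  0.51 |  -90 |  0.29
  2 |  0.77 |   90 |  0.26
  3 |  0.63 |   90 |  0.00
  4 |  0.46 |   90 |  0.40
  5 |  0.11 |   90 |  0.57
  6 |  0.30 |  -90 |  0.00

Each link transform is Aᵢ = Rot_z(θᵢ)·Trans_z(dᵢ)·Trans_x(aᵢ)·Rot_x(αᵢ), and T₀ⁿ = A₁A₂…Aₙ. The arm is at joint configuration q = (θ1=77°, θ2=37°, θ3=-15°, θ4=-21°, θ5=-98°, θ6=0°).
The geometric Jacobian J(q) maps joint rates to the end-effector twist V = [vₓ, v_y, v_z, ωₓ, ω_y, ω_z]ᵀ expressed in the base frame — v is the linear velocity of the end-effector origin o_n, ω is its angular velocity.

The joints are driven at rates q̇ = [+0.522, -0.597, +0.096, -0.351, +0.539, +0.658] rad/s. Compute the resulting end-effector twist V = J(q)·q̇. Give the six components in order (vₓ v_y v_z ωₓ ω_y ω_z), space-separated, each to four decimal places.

o_n = [0.2441, 1.3165, -1.1808]
J₁: ẑ×o_n = [-1.3165, 0.2441, 0.0000], ω = ẑ
J2: z=[-0.9744, 0.2250, 0.0000] o=[0.1147, 0.4969, 0.2900] → [-0.3309, -1.4331, -0.8276, -0.9744, 0.2250, 0.0000]
J3: z=[0.1354, 0.5864, 0.7986] o=[-0.0003, 1.1546, -0.1734] → [-0.7200, 0.3316, -0.1214, 0.1354, 0.5864, 0.7986]
J4: z=[0.8947, -0.4187, 0.1558] o=[0.2679, 1.5915, -0.5396] → [0.3113, 0.5699, -0.2560, 0.8947, -0.4187, 0.1558]
J5: z=[-0.2790, -0.7959, -0.5373] o=[0.7863, 1.6251, -0.8586] → [0.0906, 0.2014, -0.3454, -0.2790, -0.7959, -0.5373]
J6: z=[-0.2210, -0.4912, 0.8425] o=[0.5245, 1.2103, -1.1691] → [-0.0837, -0.2388, -0.1612, -0.2210, -0.4912, 0.8425]
V = J·q̇ = [-0.6743, 0.7662, 0.2801, -0.0151, -0.6833, 0.8088]

-0.6743 0.7662 0.2801 -0.0151 -0.6833 0.8088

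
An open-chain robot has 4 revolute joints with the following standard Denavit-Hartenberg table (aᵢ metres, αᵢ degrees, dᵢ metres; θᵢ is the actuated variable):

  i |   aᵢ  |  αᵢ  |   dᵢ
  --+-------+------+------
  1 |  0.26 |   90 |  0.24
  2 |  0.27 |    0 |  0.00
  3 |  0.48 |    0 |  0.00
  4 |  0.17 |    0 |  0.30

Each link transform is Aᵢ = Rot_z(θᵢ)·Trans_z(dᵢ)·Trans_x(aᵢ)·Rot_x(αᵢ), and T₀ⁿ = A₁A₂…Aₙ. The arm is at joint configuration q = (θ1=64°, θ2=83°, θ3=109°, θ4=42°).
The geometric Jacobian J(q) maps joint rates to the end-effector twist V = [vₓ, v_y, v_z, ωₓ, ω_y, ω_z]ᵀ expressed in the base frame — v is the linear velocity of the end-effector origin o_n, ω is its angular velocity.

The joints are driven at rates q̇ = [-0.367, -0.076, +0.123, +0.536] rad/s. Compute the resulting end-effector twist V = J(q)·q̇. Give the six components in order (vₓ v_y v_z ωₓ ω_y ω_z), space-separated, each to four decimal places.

-0.0933 0.0401 -0.0828 0.5240 -0.2556 -0.3670

o_n = [0.1484, -0.3801, 0.2707]
J₁: ẑ×o_n = [0.3801, 0.1484, -0.0000], ω = ẑ
J2: z=[0.8988, -0.4384, 0.0000] o=[0.1140, 0.2337, 0.2400] → [-0.0134, -0.0276, -0.5365, 0.8988, -0.4384, 0.0000]
J3: z=[0.8988, -0.4384, 0.0000] o=[0.1284, 0.2633, 0.5080] → [0.1040, 0.2133, -0.5694, 0.8988, -0.4384, 0.0000]
J4: z=[0.8988, -0.4384, 0.0000] o=[-0.0774, -0.1587, 0.4082] → [0.0603, 0.1236, -0.0999, 0.8988, -0.4384, 0.0000]
V = J·q̇ = [-0.0933, 0.0401, -0.0828, 0.5240, -0.2556, -0.3670]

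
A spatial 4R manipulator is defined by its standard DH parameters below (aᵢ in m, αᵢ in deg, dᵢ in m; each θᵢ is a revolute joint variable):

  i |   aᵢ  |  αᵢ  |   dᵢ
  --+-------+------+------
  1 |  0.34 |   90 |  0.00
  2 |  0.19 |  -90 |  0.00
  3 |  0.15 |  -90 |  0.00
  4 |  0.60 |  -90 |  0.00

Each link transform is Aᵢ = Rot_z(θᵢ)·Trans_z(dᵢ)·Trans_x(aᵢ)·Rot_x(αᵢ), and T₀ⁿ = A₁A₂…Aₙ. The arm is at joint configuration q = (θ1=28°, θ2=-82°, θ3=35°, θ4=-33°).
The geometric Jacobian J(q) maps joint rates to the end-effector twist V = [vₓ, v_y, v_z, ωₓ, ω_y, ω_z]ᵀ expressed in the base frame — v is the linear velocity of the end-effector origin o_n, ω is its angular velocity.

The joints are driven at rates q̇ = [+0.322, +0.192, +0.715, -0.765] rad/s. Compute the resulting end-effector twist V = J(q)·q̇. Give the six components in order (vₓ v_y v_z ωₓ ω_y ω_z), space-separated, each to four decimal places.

o_n = [0.4991, 0.6897, -0.6725]
J₁: ẑ×o_n = [-0.6897, 0.4991, 0.0000], ω = ẑ
J2: z=[0.4695, -0.8829, 0.0000] o=[0.3002, 0.1596, 0.0000] → [0.5938, 0.3157, 0.4245, 0.4695, -0.8829, 0.0000]
J3: z=[0.8744, 0.4649, 0.1392] o=[0.3235, 0.1720, -0.1882] → [-0.2972, 0.4480, 0.3710, 0.8744, 0.4649, 0.1392]
J4: z=[-0.4551, 0.6858, 0.5680] o=[0.2983, 0.2560, -0.3098] → [-0.4951, -0.0510, -0.3351, -0.4551, 0.6858, 0.5680]
V = J·q̇ = [0.0581, 0.5806, 0.6031, 1.0634, -0.3618, -0.0130]

0.0581 0.5806 0.6031 1.0634 -0.3618 -0.0130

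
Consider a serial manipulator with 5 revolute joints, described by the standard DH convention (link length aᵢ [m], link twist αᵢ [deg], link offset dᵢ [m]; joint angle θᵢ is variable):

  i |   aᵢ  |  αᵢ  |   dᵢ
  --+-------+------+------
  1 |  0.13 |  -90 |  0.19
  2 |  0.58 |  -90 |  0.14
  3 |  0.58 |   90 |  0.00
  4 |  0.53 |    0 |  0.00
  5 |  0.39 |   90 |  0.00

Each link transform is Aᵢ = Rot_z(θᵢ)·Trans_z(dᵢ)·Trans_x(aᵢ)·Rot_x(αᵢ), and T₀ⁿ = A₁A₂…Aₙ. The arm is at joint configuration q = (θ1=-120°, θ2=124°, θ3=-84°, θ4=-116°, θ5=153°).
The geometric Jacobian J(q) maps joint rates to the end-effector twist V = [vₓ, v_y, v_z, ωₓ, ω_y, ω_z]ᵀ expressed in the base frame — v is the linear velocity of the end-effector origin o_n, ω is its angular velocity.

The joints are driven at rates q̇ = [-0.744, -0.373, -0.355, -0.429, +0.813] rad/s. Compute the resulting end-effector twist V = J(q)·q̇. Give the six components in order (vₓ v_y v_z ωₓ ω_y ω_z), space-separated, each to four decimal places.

-0.6157 -0.5781 0.2804 -0.5422 -0.2734 -0.6259

o_n = [0.7052, -0.3696, -0.4831]
J₁: ẑ×o_n = [0.3696, 0.7052, -0.0000], ω = ẑ
J2: z=[0.8660, -0.5000, 0.0000] o=[-0.0650, -0.1126, 0.1900] → [0.3365, 0.5829, 0.1625, 0.8660, -0.5000, 0.0000]
J3: z=[0.4145, 0.7180, 0.5592] o=[0.2184, 0.0983, -0.2908] → [0.1236, 0.3519, -0.5435, 0.4145, 0.7180, 0.5592]
J4: z=[-0.1875, -0.5339, 0.8245] o=[0.7349, -0.1608, -0.3411] → [0.2480, -0.0511, 0.0233, -0.1875, -0.5339, 0.8245]
J5: z=[-0.1875, -0.5339, 0.8245] o=[0.3305, -0.3990, -0.5873] → [-0.0799, 0.3285, 0.1945, -0.1875, -0.5339, 0.8245]
V = J·q̇ = [-0.6157, -0.5781, 0.2804, -0.5422, -0.2734, -0.6259]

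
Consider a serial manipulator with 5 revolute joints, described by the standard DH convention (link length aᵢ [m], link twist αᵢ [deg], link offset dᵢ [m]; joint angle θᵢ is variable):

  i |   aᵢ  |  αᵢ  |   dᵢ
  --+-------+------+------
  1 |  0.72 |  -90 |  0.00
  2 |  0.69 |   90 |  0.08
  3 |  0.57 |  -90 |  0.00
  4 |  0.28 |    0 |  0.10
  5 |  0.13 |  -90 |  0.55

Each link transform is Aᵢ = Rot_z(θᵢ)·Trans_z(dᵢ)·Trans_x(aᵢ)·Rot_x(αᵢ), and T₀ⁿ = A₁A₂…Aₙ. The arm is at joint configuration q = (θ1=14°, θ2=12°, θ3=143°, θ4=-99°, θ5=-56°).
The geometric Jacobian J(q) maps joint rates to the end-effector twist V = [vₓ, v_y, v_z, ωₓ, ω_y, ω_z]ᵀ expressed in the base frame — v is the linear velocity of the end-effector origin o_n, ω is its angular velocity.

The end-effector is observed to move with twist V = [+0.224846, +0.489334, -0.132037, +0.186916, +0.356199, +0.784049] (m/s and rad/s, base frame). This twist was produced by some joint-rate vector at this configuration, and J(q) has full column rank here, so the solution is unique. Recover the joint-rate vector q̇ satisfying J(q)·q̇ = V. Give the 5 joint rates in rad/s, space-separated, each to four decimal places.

o_n = [0.7863, -0.0032, 0.3299]
J₁: ẑ×o_n = [0.0032, 0.7863, -0.0000], ω = ẑ
J2: z=[-0.2419, 0.9703, 0.0000] o=[0.6986, 0.1742, 0.0000] → [0.3201, 0.0798, -0.0422, -0.2419, 0.9703, 0.0000]
J3: z=[0.2017, 0.0503, 0.9781] o=[1.3341, 0.4151, -0.1435] → [0.4330, -0.6313, -0.0568, 0.2017, 0.0503, 0.9781]
J4: z=[-0.3780, -0.9173, 0.1251] o=[0.8191, 0.6402, -0.0488] → [-0.2669, 0.1391, 0.2131, -0.3780, -0.9173, 0.1251]
J5: z=[-0.3780, -0.9173, 0.1251] o=[0.8767, 0.5451, 0.2269] → [-0.0259, 0.0276, 0.1244, -0.3780, -0.9173, 0.1251]
q̇ = J⁺·V = [0.7990, -0.0510, 0.0410, -0.8690, 0.4290]

0.7990 -0.0510 0.0410 -0.8690 0.4290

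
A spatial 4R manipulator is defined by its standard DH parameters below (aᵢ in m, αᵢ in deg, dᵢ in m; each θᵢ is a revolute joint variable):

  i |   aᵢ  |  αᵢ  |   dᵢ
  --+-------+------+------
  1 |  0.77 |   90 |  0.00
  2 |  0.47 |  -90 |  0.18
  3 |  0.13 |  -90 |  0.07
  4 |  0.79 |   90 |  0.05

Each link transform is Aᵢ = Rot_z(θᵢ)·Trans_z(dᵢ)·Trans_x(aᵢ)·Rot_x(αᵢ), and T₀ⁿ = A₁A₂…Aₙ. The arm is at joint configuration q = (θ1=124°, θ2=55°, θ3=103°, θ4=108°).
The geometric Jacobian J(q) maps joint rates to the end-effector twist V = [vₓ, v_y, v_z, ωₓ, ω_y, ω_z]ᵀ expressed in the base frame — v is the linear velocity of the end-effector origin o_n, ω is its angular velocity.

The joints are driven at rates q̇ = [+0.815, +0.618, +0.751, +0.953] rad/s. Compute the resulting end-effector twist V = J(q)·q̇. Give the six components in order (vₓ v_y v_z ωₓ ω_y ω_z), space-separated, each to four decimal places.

-0.5988 -0.1430 0.8441 1.3319 -0.4861 0.4851

o_n = [-0.6353, 1.4827, -0.0247]
J₁: ẑ×o_n = [-1.4827, -0.6353, 0.0000], ω = ẑ
J2: z=[0.8290, 0.5592, 0.0000] o=[-0.4306, 0.6384, 0.0000] → [-0.0138, 0.0205, 0.8145, 0.8290, 0.5592, 0.0000]
J3: z=[0.4581, -0.6791, 0.5736] o=[-0.4321, 0.9625, 0.3850] → [-0.0202, 0.0711, 0.1003, 0.4581, -0.6791, 0.5736]
J4: z=[0.4990, -0.3375, -0.7982] o=[-0.4957, 0.8302, 0.4012] → [0.6645, 0.3240, 0.2785, 0.4990, -0.3375, -0.7982]
V = J·q̇ = [-0.5988, -0.1430, 0.8441, 1.3319, -0.4861, 0.4851]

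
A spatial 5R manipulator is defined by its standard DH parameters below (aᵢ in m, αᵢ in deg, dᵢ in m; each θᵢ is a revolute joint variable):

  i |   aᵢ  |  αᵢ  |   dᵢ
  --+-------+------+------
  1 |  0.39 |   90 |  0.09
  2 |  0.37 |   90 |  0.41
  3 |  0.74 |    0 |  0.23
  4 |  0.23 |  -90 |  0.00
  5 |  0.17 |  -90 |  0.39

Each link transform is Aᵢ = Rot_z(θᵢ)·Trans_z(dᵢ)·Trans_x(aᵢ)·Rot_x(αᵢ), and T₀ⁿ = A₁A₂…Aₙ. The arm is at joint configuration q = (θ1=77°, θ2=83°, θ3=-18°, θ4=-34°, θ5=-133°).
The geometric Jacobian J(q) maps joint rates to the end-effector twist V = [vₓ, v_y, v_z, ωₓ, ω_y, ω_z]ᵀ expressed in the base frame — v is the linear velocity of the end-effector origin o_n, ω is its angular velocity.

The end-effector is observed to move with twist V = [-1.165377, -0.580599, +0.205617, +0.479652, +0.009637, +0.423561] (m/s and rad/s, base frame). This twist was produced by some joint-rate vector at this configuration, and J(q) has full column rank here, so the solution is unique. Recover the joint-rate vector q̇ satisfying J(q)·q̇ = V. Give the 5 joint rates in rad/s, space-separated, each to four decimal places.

o_n = [0.5297, 0.8204, 1.4873]
J₁: ẑ×o_n = [-0.8204, 0.5297, 0.0000], ω = ẑ
J2: z=[0.9744, -0.2250, 0.0000] o=[0.0877, 0.3800, 0.0900] → [-0.3143, -1.3615, 0.5286, 0.9744, -0.2250, 0.0000]
J3: z=[0.2233, 0.9671, -0.1219] o=[0.4974, 0.3317, 0.4572] → [1.0558, -0.2339, 0.0779, 0.2233, 0.9671, -0.1219]
J4: z=[0.2233, 0.9671, -0.1219] o=[0.3452, 0.6892, 1.1277] → [0.3638, -0.1028, -0.1491, 0.2233, 0.9671, -0.1219]
J5: z=[0.6215, -0.0449, 0.7821] o=[0.1725, 0.7467, 1.2683] → [-0.0675, 0.1433, 0.0618, 0.6215, -0.0449, 0.7821]
q̇ = J⁺·V = [0.7730, 0.7250, -0.5630, 0.7220, -0.4220]

0.7730 0.7250 -0.5630 0.7220 -0.4220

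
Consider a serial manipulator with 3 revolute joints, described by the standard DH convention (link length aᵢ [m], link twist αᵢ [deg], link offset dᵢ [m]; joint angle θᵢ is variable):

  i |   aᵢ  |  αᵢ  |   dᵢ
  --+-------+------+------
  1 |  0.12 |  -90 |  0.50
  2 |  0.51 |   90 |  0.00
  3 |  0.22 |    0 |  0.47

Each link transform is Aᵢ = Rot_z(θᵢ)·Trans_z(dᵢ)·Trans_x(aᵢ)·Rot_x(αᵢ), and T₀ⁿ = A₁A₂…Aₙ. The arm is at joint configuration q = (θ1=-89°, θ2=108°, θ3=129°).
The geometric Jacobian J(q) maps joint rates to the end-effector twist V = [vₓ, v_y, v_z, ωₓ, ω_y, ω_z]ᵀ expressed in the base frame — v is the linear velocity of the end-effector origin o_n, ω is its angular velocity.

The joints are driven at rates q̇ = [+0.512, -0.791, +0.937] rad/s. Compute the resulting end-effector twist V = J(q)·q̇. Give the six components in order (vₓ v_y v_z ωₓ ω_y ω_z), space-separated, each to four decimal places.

0.1080 -0.3545 0.4151 -0.7753 -0.9048 0.2225

o_n = [0.1788, -0.4491, 0.0014]
J₁: ẑ×o_n = [0.4491, 0.1788, -0.0000], ω = ẑ
J2: z=[0.9998, 0.0175, 0.0000] o=[0.0021, -0.1200, 0.5000] → [-0.0087, 0.4985, -0.3322, 0.9998, 0.0175, 0.0000]
J3: z=[0.0166, -0.9509, -0.3090] o=[-0.0007, 0.0376, 0.0150] → [-0.1375, -0.0552, 0.1626, 0.0166, -0.9509, -0.3090]
V = J·q̇ = [0.1080, -0.3545, 0.4151, -0.7753, -0.9048, 0.2225]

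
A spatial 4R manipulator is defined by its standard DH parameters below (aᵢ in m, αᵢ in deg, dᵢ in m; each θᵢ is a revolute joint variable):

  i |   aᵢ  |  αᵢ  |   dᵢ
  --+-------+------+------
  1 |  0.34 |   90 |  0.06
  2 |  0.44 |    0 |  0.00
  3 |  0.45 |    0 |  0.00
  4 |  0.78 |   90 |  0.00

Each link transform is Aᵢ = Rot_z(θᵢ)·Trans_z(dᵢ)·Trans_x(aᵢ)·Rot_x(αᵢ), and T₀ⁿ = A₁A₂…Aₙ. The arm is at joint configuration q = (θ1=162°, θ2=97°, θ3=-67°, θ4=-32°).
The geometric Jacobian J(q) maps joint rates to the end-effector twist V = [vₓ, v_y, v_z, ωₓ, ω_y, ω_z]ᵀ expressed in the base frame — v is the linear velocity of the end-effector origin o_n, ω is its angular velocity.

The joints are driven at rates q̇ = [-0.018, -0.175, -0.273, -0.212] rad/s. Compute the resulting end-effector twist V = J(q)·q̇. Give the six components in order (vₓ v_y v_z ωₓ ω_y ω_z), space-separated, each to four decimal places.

-0.1434 0.0741 -0.6797 -0.2040 -0.6277 -0.0180

o_n = [-1.3844, 0.4498, 0.6945]
J₁: ẑ×o_n = [-0.4498, -1.3844, 0.0000], ω = ẑ
J2: z=[0.3090, 0.9511, 0.0000] o=[-0.3234, 0.1051, 0.0600] → [0.6034, -0.1961, 1.1156, 0.3090, 0.9511, 0.0000]
J3: z=[0.3090, 0.9511, 0.0000] o=[-0.2724, 0.0885, 0.4967] → [0.1881, -0.0611, 1.1692, 0.3090, 0.9511, 0.0000]
J4: z=[0.3090, 0.9511, 0.0000] o=[-0.6430, 0.2089, 0.7217] → [-0.0259, 0.0084, 0.7795, 0.3090, 0.9511, 0.0000]
V = J·q̇ = [-0.1434, 0.0741, -0.6797, -0.2040, -0.6277, -0.0180]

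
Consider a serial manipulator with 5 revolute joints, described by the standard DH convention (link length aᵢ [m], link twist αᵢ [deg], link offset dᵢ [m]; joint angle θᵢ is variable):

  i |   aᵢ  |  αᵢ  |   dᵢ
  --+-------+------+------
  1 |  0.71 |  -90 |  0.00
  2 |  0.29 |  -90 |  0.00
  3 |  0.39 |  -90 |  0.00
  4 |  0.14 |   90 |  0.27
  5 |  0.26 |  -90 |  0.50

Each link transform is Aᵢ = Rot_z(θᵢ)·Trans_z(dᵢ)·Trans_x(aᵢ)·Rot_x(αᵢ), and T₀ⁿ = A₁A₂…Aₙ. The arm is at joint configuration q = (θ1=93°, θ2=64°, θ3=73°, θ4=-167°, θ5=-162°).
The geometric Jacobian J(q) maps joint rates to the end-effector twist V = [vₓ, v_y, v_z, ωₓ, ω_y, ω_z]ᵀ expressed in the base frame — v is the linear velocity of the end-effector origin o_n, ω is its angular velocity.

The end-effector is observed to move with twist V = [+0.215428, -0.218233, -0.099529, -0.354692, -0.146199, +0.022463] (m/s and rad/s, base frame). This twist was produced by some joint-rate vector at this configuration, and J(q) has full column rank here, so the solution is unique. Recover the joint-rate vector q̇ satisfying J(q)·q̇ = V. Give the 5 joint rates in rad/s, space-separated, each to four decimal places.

-0.4060 0.3800 0.4100 0.4270 0.4960

o_n = [0.3540, 1.2864, 0.0261]
J₁: ẑ×o_n = [-1.2864, 0.3540, 0.0000], ω = ẑ
J2: z=[-0.9986, -0.0523, 0.0000] o=[-0.0372, 0.7090, 0.0000] → [-0.0014, 0.0261, -0.5562, -0.9986, -0.0523, 0.0000]
J3: z=[0.0470, -0.8976, -0.4384] o=[-0.0438, 0.8360, -0.2607] → [-0.0599, -0.1879, 0.3782, 0.0470, -0.8976, -0.4384]
J4: z=[0.3139, -0.4033, 0.8595] o=[0.3260, 0.9054, -0.3631] → [-0.4845, -0.0982, 0.1309, 0.3139, -0.4033, 0.8595]
J5: z=[-0.2592, 0.8345, 0.4862] o=[0.2829, 0.7440, -0.1090] → [-0.1510, 0.0696, -0.1999, -0.2592, 0.8345, 0.4862]
q̇ = J⁺·V = [-0.4060, 0.3800, 0.4100, 0.4270, 0.4960]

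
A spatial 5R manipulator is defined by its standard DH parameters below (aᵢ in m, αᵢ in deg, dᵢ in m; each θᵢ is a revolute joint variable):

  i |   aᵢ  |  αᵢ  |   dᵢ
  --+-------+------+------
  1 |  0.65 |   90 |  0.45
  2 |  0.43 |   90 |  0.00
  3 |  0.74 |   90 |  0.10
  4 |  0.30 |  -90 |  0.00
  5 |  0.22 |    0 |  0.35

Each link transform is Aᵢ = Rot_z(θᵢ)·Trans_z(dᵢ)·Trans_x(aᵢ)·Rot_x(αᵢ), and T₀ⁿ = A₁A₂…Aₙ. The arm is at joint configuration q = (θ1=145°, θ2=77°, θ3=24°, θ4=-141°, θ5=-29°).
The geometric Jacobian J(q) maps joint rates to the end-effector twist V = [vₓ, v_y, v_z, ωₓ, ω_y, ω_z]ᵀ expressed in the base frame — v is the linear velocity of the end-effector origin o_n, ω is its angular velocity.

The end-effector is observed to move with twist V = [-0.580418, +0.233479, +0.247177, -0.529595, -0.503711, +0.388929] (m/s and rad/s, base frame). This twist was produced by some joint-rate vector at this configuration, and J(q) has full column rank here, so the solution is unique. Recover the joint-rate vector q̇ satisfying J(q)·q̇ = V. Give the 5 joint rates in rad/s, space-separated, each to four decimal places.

o_n = [-0.2534, 0.3453, 1.5338]
J₁: ẑ×o_n = [-0.3453, -0.2534, 0.0000], ω = ẑ
J2: z=[0.5736, 0.8192, 0.0000] o=[-0.5324, 0.3728, 0.4500] → [0.8878, -0.6216, -0.2444, 0.5736, 0.8192, 0.0000]
J3: z=[-0.7982, 0.5589, -0.2250] o=[-0.6117, 0.4283, 0.8690] → [0.3529, 0.4500, -0.1340, -0.7982, 0.5589, -0.2250]
J4: z=[-0.5989, -0.6959, 0.3963] o=[-0.6434, 0.8180, 1.5052] → [0.1674, 0.1717, 0.5545, -0.5989, -0.6959, 0.3963]
J5: z=[0.6612, -0.1505, 0.7350] o=[-0.5079, 0.6073, 1.3401] → [0.1634, 0.0590, -0.1349, 0.6612, -0.1505, 0.7350]
q̇ = J⁺·V = [0.4390, -0.4990, 0.0250, 0.1920, -0.1640]

0.4390 -0.4990 0.0250 0.1920 -0.1640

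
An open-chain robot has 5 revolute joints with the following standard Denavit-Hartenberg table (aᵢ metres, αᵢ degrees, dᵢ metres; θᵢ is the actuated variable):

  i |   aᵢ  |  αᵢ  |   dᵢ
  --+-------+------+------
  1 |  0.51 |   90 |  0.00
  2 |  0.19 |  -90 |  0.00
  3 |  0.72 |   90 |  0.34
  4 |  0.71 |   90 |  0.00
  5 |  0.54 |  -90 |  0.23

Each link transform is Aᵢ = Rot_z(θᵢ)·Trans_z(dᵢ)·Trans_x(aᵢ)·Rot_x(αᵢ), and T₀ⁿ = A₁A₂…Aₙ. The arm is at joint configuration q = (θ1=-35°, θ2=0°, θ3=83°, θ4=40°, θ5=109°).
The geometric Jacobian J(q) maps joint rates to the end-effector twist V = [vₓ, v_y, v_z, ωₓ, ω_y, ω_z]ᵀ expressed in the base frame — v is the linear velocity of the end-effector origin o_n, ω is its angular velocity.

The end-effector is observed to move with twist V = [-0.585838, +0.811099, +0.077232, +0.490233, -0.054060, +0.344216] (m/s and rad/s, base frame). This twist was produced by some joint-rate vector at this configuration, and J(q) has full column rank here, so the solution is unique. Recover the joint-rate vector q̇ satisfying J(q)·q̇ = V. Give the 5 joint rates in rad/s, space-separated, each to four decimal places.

0.1470 0.0040 0.5450 0.4000 0.4540

o_n = [1.8074, 0.2059, 0.5072]
J₁: ẑ×o_n = [-0.2059, 1.8074, 0.0000], ω = ẑ
J2: z=[-0.5736, -0.8192, 0.0000] o=[0.4178, -0.2925, 0.0000] → [-0.4155, 0.2909, 0.8524, -0.5736, -0.8192, 0.0000]
J3: z=[0.0000, 0.0000, 1.0000] o=[0.5734, -0.4015, 0.0000] → [-0.6074, 1.2340, -0.0000, 0.0000, 0.0000, 1.0000]
J4: z=[0.7431, -0.6691, 0.0000] o=[1.0552, 0.1336, 0.3400] → [-0.1119, -0.1242, 0.5571, 0.7431, -0.6691, 0.0000]
J5: z=[0.4301, 0.4777, -0.7660] o=[1.4191, 0.5378, 0.7964] → [-0.3924, -0.1730, -0.3282, 0.4301, 0.4777, -0.7660]
q̇ = J⁺·V = [0.1470, 0.0040, 0.5450, 0.4000, 0.4540]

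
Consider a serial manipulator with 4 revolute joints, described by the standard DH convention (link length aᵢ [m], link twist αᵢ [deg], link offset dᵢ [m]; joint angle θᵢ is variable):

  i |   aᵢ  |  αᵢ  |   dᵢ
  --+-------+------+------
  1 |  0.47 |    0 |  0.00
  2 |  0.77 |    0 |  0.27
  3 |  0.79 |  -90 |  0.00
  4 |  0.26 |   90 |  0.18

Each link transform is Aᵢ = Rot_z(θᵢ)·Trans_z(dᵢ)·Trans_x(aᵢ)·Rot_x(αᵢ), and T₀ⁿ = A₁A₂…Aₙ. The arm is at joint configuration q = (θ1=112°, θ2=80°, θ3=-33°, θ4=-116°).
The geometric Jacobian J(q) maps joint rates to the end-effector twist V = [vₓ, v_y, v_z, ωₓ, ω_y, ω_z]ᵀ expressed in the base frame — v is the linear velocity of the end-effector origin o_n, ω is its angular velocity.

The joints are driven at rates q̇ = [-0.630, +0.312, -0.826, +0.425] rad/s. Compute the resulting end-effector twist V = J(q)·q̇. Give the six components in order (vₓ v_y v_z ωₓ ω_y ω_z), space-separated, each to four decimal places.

0.2158 1.1818 0.0484 -0.1523 -0.3968 -1.1440

o_n = [-1.6249, 0.3499, 0.5037]
J₁: ẑ×o_n = [-0.3499, -1.6249, 0.0000], ω = ẑ
J2: z=[0.0000, 0.0000, 1.0000] o=[-0.1761, 0.4358, 0.0000] → [0.0859, -1.4488, 0.0000, 0.0000, 0.0000, 1.0000]
J3: z=[0.0000, 0.0000, 1.0000] o=[-0.9292, 0.2757, 0.2700] → [-0.0742, -0.6956, 0.0000, 0.0000, 0.0000, 1.0000]
J4: z=[-0.3584, -0.9336, 0.0000] o=[-1.6668, 0.5588, 0.2700] → [-0.2182, 0.0837, 0.1140, -0.3584, -0.9336, 0.0000]
V = J·q̇ = [0.2158, 1.1818, 0.0484, -0.1523, -0.3968, -1.1440]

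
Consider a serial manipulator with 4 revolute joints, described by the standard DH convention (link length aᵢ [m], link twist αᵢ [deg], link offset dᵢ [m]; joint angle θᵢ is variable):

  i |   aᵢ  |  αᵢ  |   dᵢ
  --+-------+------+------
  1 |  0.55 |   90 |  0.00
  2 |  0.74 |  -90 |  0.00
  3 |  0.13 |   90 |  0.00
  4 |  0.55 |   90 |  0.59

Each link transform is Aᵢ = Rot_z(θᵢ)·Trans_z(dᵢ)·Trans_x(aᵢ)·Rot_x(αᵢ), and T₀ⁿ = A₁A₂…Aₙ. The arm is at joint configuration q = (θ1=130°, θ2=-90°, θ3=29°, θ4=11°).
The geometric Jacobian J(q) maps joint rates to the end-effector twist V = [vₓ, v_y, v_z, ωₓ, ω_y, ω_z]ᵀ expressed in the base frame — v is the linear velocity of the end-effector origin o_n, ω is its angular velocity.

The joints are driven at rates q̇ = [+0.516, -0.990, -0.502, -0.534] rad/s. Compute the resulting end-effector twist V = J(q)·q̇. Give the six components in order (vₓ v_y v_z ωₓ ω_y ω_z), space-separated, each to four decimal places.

1.2033 -1.3211 -0.0569 -0.7935 -1.3211 0.7749

o_n = [-0.2745, 0.6247, -1.6119]
J₁: ẑ×o_n = [-0.6247, -0.2745, 0.0000], ω = ẑ
J2: z=[0.7660, 0.6428, 0.0000] o=[-0.3535, 0.4213, 0.0000] → [-1.0361, 1.2348, 0.1049, 0.7660, 0.6428, 0.0000]
J3: z=[-0.6428, 0.7660, 0.0000] o=[-0.3535, 0.4213, -0.7400] → [-0.6679, -0.5605, -0.1913, -0.6428, 0.7660, 0.0000]
J4: z=[0.6700, 0.5622, -0.4848] o=[-0.4018, 0.3808, -0.8537] → [-0.3081, 0.4463, 0.0918, 0.6700, 0.5622, -0.4848]
V = J·q̇ = [1.2033, -1.3211, -0.0569, -0.7935, -1.3211, 0.7749]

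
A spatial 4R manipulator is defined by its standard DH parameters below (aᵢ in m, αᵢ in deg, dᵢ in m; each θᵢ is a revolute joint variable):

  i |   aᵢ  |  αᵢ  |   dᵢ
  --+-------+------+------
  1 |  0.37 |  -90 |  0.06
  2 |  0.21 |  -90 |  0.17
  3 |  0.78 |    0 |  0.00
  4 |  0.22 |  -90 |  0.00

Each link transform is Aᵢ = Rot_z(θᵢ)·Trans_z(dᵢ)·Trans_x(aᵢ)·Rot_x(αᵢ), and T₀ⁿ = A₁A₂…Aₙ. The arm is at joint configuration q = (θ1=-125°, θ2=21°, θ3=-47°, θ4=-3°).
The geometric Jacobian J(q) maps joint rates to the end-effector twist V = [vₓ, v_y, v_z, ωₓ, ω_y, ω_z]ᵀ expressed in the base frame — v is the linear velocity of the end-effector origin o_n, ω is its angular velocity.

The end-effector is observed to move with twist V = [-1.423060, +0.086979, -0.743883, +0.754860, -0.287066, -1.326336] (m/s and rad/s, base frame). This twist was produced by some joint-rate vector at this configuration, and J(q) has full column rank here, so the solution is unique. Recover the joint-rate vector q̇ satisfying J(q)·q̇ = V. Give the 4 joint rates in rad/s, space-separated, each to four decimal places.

-0.8110 0.7830 0.3170 0.2350

o_n = [0.0593, -1.5000, -0.2566]
J₁: ẑ×o_n = [1.5000, 0.0593, -0.0000], ω = ẑ
J2: z=[0.8192, -0.5736, 0.0000] o=[-0.2122, -0.3031, 0.0600] → [0.1816, 0.2593, -0.8247, 0.8192, -0.5736, 0.0000]
J3: z=[0.2056, 0.2936, -0.9336] o=[-0.1854, -0.5612, -0.0153] → [-0.9473, -0.1789, -0.2648, 0.2056, 0.2936, -0.9336]
J4: z=[0.2056, 0.2936, -0.9336] o=[-0.0030, -1.2952, -0.2059] → [-0.2061, -0.0478, -0.0604, 0.2056, 0.2936, -0.9336]
q̇ = J⁺·V = [-0.8110, 0.7830, 0.3170, 0.2350]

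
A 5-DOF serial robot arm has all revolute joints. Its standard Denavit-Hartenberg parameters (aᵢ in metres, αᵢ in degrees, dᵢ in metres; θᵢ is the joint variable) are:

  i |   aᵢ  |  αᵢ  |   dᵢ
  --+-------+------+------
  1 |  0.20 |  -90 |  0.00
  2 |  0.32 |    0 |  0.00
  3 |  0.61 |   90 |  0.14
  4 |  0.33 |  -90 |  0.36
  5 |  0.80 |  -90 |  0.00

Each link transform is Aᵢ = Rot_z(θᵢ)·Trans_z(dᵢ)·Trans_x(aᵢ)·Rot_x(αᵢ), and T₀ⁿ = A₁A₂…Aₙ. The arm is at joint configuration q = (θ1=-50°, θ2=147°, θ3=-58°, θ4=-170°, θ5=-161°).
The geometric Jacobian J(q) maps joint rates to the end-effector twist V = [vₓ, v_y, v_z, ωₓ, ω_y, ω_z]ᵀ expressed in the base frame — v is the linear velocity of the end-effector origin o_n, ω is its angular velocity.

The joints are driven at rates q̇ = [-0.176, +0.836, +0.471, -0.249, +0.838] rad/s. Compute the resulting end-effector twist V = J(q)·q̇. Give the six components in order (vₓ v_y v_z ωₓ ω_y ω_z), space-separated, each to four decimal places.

-0.7063 0.4640 -0.4024 0.2106 0.4984 -0.3258

o_n = [0.5303, -0.2990, -1.1932]
J₁: ẑ×o_n = [0.2990, 0.5303, -0.0000], ω = ẑ
J2: z=[0.7660, 0.6428, 0.0000] o=[0.1286, -0.1532, 0.0000] → [-0.7670, 0.9141, -0.3700, 0.7660, 0.6428, 0.0000]
J3: z=[0.7660, 0.6428, 0.0000] o=[-0.0440, 0.0524, -0.1743] → [-0.6550, 0.7806, -0.6383, 0.7660, 0.6428, 0.0000]
J4: z=[0.6427, -0.7659, 0.0175] o=[0.0701, 0.1342, -0.7842] → [0.3209, 0.2709, 0.0740, 0.6427, -0.7659, 0.0175]
J5: z=[-0.7525, -0.6353, -0.1736] o=[0.2540, -0.1740, -0.4530] → [0.4486, -0.6050, 0.2697, -0.7525, -0.6353, -0.1736]
V = J·q̇ = [-0.7063, 0.4640, -0.4024, 0.2106, 0.4984, -0.3258]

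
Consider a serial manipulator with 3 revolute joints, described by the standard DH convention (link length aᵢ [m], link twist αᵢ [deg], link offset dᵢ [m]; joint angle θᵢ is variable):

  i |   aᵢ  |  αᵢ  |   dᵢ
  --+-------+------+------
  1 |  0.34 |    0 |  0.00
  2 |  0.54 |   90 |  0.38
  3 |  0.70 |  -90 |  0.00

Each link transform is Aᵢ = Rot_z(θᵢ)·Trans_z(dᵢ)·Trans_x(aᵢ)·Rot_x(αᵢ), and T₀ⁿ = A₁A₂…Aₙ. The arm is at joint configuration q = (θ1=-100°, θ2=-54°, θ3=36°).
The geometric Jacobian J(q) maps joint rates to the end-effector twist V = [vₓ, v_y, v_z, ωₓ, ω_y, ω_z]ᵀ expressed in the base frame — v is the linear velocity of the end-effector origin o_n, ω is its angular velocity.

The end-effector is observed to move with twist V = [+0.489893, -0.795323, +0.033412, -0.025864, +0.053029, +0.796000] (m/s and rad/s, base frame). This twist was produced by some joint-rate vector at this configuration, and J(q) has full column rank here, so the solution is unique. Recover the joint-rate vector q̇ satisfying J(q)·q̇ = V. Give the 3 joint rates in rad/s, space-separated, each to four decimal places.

0.2450 0.5510 0.0590

o_n = [-1.0534, -0.8198, 0.7914]
J₁: ẑ×o_n = [0.8198, -1.0534, 0.0000], ω = ẑ
J2: z=[0.0000, 0.0000, 1.0000] o=[-0.0590, -0.3348, 0.0000] → [0.4850, -0.9943, 0.0000, 0.0000, 0.0000, 1.0000]
J3: z=[-0.4384, 0.8988, 0.0000] o=[-0.5444, -0.5716, 0.3800] → [0.3698, 0.1804, 0.5663, -0.4384, 0.8988, 0.0000]
q̇ = J⁺·V = [0.2450, 0.5510, 0.0590]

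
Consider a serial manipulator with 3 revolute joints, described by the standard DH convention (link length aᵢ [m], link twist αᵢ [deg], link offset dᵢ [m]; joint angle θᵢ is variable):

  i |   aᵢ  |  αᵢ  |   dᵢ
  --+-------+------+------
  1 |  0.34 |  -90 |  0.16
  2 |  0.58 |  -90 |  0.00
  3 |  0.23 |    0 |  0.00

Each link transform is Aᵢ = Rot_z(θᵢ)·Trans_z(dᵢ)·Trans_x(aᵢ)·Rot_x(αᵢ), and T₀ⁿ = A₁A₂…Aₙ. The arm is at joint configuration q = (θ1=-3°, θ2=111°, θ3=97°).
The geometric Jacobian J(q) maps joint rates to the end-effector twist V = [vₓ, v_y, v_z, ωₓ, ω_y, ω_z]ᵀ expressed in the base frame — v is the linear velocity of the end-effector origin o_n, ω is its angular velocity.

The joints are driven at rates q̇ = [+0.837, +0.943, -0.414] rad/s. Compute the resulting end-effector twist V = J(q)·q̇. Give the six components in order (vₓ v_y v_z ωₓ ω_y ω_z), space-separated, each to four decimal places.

o_n = [0.1300, -0.2354, -0.3553]
J₁: ẑ×o_n = [0.2354, 0.1300, -0.0000], ω = ẑ
J2: z=[0.0523, 0.9986, 0.0000] o=[0.3395, -0.0178, 0.1600] → [-0.5146, 0.0270, 0.1978, 0.0523, 0.9986, 0.0000]
J3: z=[-0.9323, 0.0489, 0.3584] o=[0.1320, -0.0069, -0.3815] → [0.0832, 0.0237, 0.2131, -0.9323, 0.0489, 0.3584]
V = J·q̇ = [-0.3227, 0.1245, 0.0983, 0.4353, 0.9215, 0.6886]

-0.3227 0.1245 0.0983 0.4353 0.9215 0.6886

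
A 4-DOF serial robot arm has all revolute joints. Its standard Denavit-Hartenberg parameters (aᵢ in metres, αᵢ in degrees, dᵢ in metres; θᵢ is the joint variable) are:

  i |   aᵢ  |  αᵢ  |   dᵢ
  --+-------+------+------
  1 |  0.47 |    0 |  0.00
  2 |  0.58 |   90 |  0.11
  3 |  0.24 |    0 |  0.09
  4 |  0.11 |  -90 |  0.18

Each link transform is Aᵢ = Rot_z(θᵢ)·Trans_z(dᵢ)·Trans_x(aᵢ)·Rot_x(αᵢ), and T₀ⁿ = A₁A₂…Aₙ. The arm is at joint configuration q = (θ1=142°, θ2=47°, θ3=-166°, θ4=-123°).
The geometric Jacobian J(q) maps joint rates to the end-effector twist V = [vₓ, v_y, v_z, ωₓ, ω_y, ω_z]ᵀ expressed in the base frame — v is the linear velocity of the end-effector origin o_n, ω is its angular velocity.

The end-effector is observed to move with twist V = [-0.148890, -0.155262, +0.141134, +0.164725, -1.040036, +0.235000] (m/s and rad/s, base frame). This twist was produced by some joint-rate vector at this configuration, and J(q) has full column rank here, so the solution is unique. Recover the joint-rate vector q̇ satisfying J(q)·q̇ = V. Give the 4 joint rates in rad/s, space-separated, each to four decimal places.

0.1250 0.1100 -0.7680 -0.2850

o_n = [-0.7908, 0.4961, 0.1559]
J₁: ẑ×o_n = [-0.4961, -0.7908, 0.0000], ω = ẑ
J2: z=[0.0000, 0.0000, 1.0000] o=[-0.3704, 0.2894, 0.0000] → [-0.2068, -0.4205, 0.0000, 0.0000, 0.0000, 1.0000]
J3: z=[-0.1564, 0.9877, 0.0000] o=[-0.9432, 0.1986, 0.1100] → [0.0454, 0.0072, -0.1971, -0.1564, 0.9877, 0.0000]
J4: z=[-0.1564, 0.9877, 0.0000] o=[-0.7273, 0.3239, 0.0519] → [0.1027, 0.0163, 0.0358, -0.1564, 0.9877, 0.0000]
q̇ = J⁺·V = [0.1250, 0.1100, -0.7680, -0.2850]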